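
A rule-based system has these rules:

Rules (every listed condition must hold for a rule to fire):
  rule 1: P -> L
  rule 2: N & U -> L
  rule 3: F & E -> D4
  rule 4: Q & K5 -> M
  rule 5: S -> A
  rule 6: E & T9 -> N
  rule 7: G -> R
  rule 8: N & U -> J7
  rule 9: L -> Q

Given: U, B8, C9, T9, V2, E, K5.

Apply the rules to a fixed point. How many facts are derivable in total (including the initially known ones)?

Round 1 — rule 6, derive N.
Round 2 — rule 2, rule 8, derive L, J7.
Round 3 — rule 9, derive Q.
Round 4 — rule 4, derive M.
Closure: {B8, C9, E, J7, K5, L, M, N, Q, T9, U, V2} — 12 facts.

12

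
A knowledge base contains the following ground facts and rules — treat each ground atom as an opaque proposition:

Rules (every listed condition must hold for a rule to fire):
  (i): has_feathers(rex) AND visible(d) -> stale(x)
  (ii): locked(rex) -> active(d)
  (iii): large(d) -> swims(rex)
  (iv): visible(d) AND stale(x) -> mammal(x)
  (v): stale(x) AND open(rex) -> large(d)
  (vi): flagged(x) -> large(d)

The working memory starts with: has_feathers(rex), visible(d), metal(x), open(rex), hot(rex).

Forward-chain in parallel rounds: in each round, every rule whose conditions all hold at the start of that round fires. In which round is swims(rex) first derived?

Round 1 — (i), derive stale(x).
Round 2 — (iv), (v), derive mammal(x), large(d).
Round 3 — (iii), derive swims(rex).
swims(rex) first appears in round 3.

3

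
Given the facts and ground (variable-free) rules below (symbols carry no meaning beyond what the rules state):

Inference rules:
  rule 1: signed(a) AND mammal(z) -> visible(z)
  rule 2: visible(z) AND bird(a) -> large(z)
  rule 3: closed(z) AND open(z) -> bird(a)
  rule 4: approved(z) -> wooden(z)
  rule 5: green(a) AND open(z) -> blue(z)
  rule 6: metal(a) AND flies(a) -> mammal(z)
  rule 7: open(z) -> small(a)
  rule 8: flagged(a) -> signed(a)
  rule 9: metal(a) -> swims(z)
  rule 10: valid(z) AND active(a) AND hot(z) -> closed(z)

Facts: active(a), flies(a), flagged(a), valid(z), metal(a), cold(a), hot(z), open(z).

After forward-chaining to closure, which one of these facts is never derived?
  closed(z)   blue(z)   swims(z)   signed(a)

Round 1: rule 6 [metal(a) AND flies(a) -> mammal(z)]; rule 7 [open(z) -> small(a)]; rule 8 [flagged(a) -> signed(a)]; rule 9 [metal(a) -> swims(z)]; rule 10 [valid(z) AND active(a) AND hot(z) -> closed(z)]. New: mammal(z), small(a), signed(a), swims(z), closed(z).
Round 2: rule 1 [signed(a) AND mammal(z) -> visible(z)]; rule 3 [closed(z) AND open(z) -> bird(a)]. New: visible(z), bird(a).
Round 3: rule 2 [visible(z) AND bird(a) -> large(z)]. New: large(z).
Derived: swims(z) (round 1), closed(z) (round 1), signed(a) (round 1). blue(z) never appears in any round.

blue(z)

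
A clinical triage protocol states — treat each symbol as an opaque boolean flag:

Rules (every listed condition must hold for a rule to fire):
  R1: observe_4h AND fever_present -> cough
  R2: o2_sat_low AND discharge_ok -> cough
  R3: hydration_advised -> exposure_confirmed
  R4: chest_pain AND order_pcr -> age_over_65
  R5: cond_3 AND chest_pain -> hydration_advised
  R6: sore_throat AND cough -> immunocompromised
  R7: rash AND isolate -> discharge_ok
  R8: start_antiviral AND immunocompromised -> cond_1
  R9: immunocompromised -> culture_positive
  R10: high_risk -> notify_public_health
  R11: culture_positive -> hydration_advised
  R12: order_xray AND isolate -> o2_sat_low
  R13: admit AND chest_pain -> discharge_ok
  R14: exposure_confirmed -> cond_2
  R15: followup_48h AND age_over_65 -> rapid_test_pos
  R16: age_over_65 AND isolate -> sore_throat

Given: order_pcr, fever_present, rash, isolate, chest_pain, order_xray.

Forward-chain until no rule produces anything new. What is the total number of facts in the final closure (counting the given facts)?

Round 1: R4 [chest_pain AND order_pcr -> age_over_65]; R7 [rash AND isolate -> discharge_ok]; R12 [order_xray AND isolate -> o2_sat_low]. New: age_over_65, discharge_ok, o2_sat_low.
Round 2: R2 [o2_sat_low AND discharge_ok -> cough]; R16 [age_over_65 AND isolate -> sore_throat]. New: cough, sore_throat.
Round 3: R6 [sore_throat AND cough -> immunocompromised]. New: immunocompromised.
Round 4: R9 [immunocompromised -> culture_positive]. New: culture_positive.
Round 5: R11 [culture_positive -> hydration_advised]. New: hydration_advised.
Round 6: R3 [hydration_advised -> exposure_confirmed]. New: exposure_confirmed.
Round 7: R14 [exposure_confirmed -> cond_2]. New: cond_2.
Closure: {age_over_65, chest_pain, cond_2, cough, culture_positive, discharge_ok, exposure_confirmed, fever_present, hydration_advised, immunocompromised, isolate, o2_sat_low, order_pcr, order_xray, rash, sore_throat} — 16 facts.

16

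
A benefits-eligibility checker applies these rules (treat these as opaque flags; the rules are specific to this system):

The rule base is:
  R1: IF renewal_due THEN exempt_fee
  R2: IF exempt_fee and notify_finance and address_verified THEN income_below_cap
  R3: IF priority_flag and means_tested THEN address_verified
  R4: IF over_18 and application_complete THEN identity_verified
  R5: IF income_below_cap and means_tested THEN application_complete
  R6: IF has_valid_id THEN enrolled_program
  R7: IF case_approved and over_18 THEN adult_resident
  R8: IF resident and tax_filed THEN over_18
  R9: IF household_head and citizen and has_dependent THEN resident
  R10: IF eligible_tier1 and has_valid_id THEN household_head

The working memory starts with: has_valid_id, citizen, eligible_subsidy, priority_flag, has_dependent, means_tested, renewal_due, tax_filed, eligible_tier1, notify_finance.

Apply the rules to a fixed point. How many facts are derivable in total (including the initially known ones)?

[1] R1 [IF renewal_due THEN exempt_fee]; R3 [IF priority_flag and means_tested THEN address_verified]; R6 [IF has_valid_id THEN enrolled_program]; R10 [IF eligible_tier1 and has_valid_id THEN household_head]. ⇒ new: exempt_fee, address_verified, enrolled_program, household_head.
[2] R2 [IF exempt_fee and notify_finance and address_verified THEN income_below_cap]; R9 [IF household_head and citizen and has_dependent THEN resident]. ⇒ new: income_below_cap, resident.
[3] R5 [IF income_below_cap and means_tested THEN application_complete]; R8 [IF resident and tax_filed THEN over_18]. ⇒ new: application_complete, over_18.
[4] R4 [IF over_18 and application_complete THEN identity_verified]. ⇒ new: identity_verified.
Closure: {address_verified, application_complete, citizen, eligible_subsidy, eligible_tier1, enrolled_program, exempt_fee, has_dependent, has_valid_id, household_head, identity_verified, income_below_cap, means_tested, notify_finance, over_18, priority_flag, renewal_due, resident, tax_filed} — 19 facts.

19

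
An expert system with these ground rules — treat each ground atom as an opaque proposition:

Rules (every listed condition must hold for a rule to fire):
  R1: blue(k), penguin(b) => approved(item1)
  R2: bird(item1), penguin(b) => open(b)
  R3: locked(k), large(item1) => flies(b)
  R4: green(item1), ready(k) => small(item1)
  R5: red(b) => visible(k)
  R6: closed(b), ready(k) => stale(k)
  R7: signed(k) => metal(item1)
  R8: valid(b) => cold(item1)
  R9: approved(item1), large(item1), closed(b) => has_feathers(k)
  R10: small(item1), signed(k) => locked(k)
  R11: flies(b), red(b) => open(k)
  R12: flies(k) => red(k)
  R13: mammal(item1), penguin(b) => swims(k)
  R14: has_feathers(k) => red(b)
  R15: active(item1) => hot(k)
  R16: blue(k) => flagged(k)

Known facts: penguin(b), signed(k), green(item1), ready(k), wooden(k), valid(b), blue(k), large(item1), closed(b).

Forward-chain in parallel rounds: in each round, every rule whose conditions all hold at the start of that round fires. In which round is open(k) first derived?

Round 1 — R1, R4, R6, R7, R8, R16, derive approved(item1), small(item1), stale(k), metal(item1), cold(item1), flagged(k).
Round 2 — R9, R10, derive has_feathers(k), locked(k).
Round 3 — R3, R14, derive flies(b), red(b).
Round 4 — R5, R11, derive visible(k), open(k).
open(k) first appears in round 4.

4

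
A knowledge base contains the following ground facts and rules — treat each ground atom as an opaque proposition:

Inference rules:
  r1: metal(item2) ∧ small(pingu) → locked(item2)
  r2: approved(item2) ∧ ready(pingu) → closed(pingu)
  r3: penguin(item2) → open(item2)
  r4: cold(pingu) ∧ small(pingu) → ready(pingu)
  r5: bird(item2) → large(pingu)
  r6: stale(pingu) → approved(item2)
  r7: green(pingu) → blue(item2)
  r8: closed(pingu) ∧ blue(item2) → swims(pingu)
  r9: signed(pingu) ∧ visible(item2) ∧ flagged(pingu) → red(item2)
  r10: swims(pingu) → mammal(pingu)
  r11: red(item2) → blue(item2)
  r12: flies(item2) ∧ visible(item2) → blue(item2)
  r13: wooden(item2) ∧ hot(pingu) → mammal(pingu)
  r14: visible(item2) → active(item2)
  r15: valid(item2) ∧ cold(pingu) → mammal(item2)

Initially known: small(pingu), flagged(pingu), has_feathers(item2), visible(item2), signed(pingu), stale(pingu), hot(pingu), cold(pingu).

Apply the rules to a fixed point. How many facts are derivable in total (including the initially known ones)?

16

[1] r4 [cold(pingu) ∧ small(pingu) → ready(pingu)]; r6 [stale(pingu) → approved(item2)]; r9 [signed(pingu) ∧ visible(item2) ∧ flagged(pingu) → red(item2)]; r14 [visible(item2) → active(item2)]. ⇒ new: ready(pingu), approved(item2), red(item2), active(item2).
[2] r2 [approved(item2) ∧ ready(pingu) → closed(pingu)]; r11 [red(item2) → blue(item2)]. ⇒ new: closed(pingu), blue(item2).
[3] r8 [closed(pingu) ∧ blue(item2) → swims(pingu)]. ⇒ new: swims(pingu).
[4] r10 [swims(pingu) → mammal(pingu)]. ⇒ new: mammal(pingu).
Closure: {active(item2), approved(item2), blue(item2), closed(pingu), cold(pingu), flagged(pingu), has_feathers(item2), hot(pingu), mammal(pingu), ready(pingu), red(item2), signed(pingu), small(pingu), stale(pingu), swims(pingu), visible(item2)} — 16 facts.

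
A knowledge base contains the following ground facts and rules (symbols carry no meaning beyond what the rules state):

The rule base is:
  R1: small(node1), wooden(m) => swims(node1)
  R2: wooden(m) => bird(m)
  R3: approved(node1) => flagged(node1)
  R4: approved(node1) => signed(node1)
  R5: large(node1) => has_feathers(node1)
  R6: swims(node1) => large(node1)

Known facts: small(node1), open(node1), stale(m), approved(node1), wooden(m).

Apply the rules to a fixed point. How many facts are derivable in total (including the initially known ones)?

[1] R1 [small(node1), wooden(m) => swims(node1)]; R2 [wooden(m) => bird(m)]; R3 [approved(node1) => flagged(node1)]; R4 [approved(node1) => signed(node1)]. ⇒ new: swims(node1), bird(m), flagged(node1), signed(node1).
[2] R6 [swims(node1) => large(node1)]. ⇒ new: large(node1).
[3] R5 [large(node1) => has_feathers(node1)]. ⇒ new: has_feathers(node1).
Closure: {approved(node1), bird(m), flagged(node1), has_feathers(node1), large(node1), open(node1), signed(node1), small(node1), stale(m), swims(node1), wooden(m)} — 11 facts.

11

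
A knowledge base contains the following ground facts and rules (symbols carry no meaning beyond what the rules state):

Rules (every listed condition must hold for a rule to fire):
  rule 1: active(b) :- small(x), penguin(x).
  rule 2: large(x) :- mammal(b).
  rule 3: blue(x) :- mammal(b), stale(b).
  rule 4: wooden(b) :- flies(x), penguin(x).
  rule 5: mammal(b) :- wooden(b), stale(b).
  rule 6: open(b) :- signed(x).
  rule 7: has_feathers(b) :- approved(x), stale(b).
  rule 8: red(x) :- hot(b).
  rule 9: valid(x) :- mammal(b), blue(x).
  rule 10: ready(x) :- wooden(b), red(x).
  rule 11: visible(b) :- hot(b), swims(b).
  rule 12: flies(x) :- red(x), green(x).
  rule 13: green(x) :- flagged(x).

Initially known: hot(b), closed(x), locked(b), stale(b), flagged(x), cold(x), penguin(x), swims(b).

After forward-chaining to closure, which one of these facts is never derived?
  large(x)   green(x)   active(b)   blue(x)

Round 1: rule 8 [red(x) :- hot(b).]; rule 11 [visible(b) :- hot(b), swims(b).]; rule 13 [green(x) :- flagged(x).]. New: red(x), visible(b), green(x).
Round 2: rule 12 [flies(x) :- red(x), green(x).]. New: flies(x).
Round 3: rule 4 [wooden(b) :- flies(x), penguin(x).]. New: wooden(b).
Round 4: rule 5 [mammal(b) :- wooden(b), stale(b).]; rule 10 [ready(x) :- wooden(b), red(x).]. New: mammal(b), ready(x).
Round 5: rule 2 [large(x) :- mammal(b).]; rule 3 [blue(x) :- mammal(b), stale(b).]. New: large(x), blue(x).
Round 6: rule 9 [valid(x) :- mammal(b), blue(x).]. New: valid(x).
Derived: large(x) (round 5), green(x) (round 1), blue(x) (round 5). active(b) never appears in any round.

active(b)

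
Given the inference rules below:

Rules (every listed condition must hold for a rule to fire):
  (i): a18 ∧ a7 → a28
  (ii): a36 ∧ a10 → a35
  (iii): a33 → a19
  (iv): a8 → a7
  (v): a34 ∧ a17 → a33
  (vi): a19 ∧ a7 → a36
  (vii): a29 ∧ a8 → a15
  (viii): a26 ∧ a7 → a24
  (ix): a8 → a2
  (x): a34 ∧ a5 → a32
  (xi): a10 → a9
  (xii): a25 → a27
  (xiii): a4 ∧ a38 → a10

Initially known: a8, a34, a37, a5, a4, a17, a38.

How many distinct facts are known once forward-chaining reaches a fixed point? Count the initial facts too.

16

[1] (iv) [a8 → a7]; (v) [a34 ∧ a17 → a33]; (ix) [a8 → a2]; (x) [a34 ∧ a5 → a32]; (xiii) [a4 ∧ a38 → a10]. ⇒ new: a7, a33, a2, a32, a10.
[2] (iii) [a33 → a19]; (xi) [a10 → a9]. ⇒ new: a19, a9.
[3] (vi) [a19 ∧ a7 → a36]. ⇒ new: a36.
[4] (ii) [a36 ∧ a10 → a35]. ⇒ new: a35.
Closure: {a10, a17, a19, a2, a32, a33, a34, a35, a36, a37, a38, a4, a5, a7, a8, a9} — 16 facts.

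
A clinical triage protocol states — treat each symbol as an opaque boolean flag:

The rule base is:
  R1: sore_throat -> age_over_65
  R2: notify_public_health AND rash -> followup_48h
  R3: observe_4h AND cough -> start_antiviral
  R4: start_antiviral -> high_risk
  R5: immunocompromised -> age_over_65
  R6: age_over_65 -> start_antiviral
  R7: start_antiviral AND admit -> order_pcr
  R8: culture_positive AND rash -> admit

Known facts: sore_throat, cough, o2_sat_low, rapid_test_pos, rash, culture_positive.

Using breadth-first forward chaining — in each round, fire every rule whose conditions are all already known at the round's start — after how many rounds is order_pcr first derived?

Round 1 — R1, R8, derive age_over_65, admit.
Round 2 — R6, derive start_antiviral.
Round 3 — R4, R7, derive high_risk, order_pcr.
order_pcr first appears in round 3.

3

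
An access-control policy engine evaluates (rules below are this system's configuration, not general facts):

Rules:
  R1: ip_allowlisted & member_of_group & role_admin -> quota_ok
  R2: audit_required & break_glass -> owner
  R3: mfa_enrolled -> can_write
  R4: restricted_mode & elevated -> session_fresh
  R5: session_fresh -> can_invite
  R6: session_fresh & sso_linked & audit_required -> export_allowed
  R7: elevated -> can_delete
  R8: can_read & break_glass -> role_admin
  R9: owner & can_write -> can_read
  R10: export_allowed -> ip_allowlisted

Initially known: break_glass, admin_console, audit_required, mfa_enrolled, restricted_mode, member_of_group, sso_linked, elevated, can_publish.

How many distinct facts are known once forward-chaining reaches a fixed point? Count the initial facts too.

Round 1: R2 [audit_required & break_glass -> owner]; R3 [mfa_enrolled -> can_write]; R4 [restricted_mode & elevated -> session_fresh]; R7 [elevated -> can_delete]. New: owner, can_write, session_fresh, can_delete.
Round 2: R5 [session_fresh -> can_invite]; R6 [session_fresh & sso_linked & audit_required -> export_allowed]; R9 [owner & can_write -> can_read]. New: can_invite, export_allowed, can_read.
Round 3: R8 [can_read & break_glass -> role_admin]; R10 [export_allowed -> ip_allowlisted]. New: role_admin, ip_allowlisted.
Round 4: R1 [ip_allowlisted & member_of_group & role_admin -> quota_ok]. New: quota_ok.
Closure: {admin_console, audit_required, break_glass, can_delete, can_invite, can_publish, can_read, can_write, elevated, export_allowed, ip_allowlisted, member_of_group, mfa_enrolled, owner, quota_ok, restricted_mode, role_admin, session_fresh, sso_linked} — 19 facts.

19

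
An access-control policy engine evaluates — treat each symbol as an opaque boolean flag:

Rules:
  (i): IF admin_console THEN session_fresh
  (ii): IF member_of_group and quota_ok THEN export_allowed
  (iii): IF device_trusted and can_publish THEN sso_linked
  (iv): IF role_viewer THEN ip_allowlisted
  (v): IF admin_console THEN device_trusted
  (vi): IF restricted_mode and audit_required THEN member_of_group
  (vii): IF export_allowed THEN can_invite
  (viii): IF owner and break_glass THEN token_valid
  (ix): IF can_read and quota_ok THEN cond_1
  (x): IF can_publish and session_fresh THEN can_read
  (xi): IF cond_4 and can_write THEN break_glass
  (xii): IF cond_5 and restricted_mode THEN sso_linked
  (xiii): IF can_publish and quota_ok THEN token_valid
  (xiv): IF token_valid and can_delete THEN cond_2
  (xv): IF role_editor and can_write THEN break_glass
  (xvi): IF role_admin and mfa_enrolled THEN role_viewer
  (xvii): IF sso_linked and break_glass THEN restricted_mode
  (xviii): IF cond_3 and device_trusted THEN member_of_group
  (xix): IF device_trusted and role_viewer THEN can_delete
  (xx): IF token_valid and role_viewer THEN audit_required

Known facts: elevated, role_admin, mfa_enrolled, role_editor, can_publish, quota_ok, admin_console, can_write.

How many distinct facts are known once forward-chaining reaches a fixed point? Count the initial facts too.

24

Round 1 fires (i), (v), (xiii), (xv), (xvi), giving session_fresh, device_trusted, token_valid, break_glass, role_viewer.
Round 2 fires (iii), (iv), (x), (xix), (xx), giving sso_linked, ip_allowlisted, can_read, can_delete, audit_required.
Round 3 fires (ix), (xiv), (xvii), giving cond_1, cond_2, restricted_mode.
Round 4 fires (vi), giving member_of_group.
Round 5 fires (ii), giving export_allowed.
Round 6 fires (vii), giving can_invite.
Closure: {admin_console, audit_required, break_glass, can_delete, can_invite, can_publish, can_read, can_write, cond_1, cond_2, device_trusted, elevated, export_allowed, ip_allowlisted, member_of_group, mfa_enrolled, quota_ok, restricted_mode, role_admin, role_editor, role_viewer, session_fresh, sso_linked, token_valid} — 24 facts.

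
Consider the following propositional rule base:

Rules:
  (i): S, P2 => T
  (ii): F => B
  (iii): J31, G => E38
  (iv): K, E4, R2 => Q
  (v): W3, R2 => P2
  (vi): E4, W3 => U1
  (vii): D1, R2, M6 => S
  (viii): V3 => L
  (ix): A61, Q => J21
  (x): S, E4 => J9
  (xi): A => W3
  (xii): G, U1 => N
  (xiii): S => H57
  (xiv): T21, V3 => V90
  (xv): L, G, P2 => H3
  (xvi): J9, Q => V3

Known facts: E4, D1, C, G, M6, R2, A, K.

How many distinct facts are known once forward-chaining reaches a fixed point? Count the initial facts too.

Round 1 fires (iv), (vii), (xi), giving Q, S, W3.
Round 2 fires (v), (vi), (x), (xiii), giving P2, U1, J9, H57.
Round 3 fires (i), (xii), (xvi), giving T, N, V3.
Round 4 fires (viii), giving L.
Round 5 fires (xv), giving H3.
Closure: {A, C, D1, E4, G, H3, H57, J9, K, L, M6, N, P2, Q, R2, S, T, U1, V3, W3} — 20 facts.

20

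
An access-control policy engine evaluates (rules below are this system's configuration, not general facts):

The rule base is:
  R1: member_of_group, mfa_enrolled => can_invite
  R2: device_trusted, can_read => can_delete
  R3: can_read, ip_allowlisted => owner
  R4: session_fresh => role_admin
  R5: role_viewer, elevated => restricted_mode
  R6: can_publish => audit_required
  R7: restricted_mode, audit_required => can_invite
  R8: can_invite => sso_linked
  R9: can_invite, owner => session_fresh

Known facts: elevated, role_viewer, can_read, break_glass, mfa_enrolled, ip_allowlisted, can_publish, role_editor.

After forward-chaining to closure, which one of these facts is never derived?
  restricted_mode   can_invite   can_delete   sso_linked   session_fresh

[1] R3 [can_read, ip_allowlisted => owner]; R5 [role_viewer, elevated => restricted_mode]; R6 [can_publish => audit_required]. ⇒ new: owner, restricted_mode, audit_required.
[2] R7 [restricted_mode, audit_required => can_invite]. ⇒ new: can_invite.
[3] R8 [can_invite => sso_linked]; R9 [can_invite, owner => session_fresh]. ⇒ new: sso_linked, session_fresh.
[4] R4 [session_fresh => role_admin]. ⇒ new: role_admin.
Derived: sso_linked (round 3), session_fresh (round 3), restricted_mode (round 1), can_invite (round 2). can_delete never appears in any round.

can_delete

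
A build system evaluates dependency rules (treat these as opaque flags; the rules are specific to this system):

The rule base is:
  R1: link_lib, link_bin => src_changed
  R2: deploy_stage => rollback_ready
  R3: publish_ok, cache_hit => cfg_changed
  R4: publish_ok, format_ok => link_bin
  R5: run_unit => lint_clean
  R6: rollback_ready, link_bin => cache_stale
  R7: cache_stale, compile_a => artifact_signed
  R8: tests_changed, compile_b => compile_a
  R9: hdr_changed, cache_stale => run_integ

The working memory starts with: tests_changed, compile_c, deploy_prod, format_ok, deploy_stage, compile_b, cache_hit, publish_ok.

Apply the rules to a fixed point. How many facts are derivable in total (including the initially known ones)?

[1] R2 [deploy_stage => rollback_ready]; R3 [publish_ok, cache_hit => cfg_changed]; R4 [publish_ok, format_ok => link_bin]; R8 [tests_changed, compile_b => compile_a]. ⇒ new: rollback_ready, cfg_changed, link_bin, compile_a.
[2] R6 [rollback_ready, link_bin => cache_stale]. ⇒ new: cache_stale.
[3] R7 [cache_stale, compile_a => artifact_signed]. ⇒ new: artifact_signed.
Closure: {artifact_signed, cache_hit, cache_stale, cfg_changed, compile_a, compile_b, compile_c, deploy_prod, deploy_stage, format_ok, link_bin, publish_ok, rollback_ready, tests_changed} — 14 facts.

14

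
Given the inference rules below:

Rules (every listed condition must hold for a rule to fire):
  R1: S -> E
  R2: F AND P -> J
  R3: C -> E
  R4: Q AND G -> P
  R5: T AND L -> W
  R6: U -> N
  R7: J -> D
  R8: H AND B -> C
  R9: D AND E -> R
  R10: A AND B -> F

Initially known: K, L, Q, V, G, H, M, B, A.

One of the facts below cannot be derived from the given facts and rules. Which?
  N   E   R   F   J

N

Round 1 fires R4, R8, R10, giving P, C, F.
Round 2 fires R2, R3, giving J, E.
Round 3 fires R7, giving D.
Round 4 fires R9, giving R.
Derived: F (round 1), E (round 2), J (round 2), R (round 4). N never appears in any round.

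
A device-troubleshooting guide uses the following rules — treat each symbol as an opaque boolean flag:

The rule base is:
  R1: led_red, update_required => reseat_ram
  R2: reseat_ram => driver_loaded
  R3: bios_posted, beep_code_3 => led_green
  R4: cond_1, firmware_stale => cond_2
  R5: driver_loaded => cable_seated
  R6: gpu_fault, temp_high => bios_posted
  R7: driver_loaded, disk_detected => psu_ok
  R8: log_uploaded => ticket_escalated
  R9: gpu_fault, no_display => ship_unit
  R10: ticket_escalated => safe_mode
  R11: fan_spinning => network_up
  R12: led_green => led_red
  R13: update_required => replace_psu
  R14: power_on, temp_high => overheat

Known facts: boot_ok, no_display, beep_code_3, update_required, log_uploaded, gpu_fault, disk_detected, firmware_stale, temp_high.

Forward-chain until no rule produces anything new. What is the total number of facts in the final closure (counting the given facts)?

20

Round 1 fires R6, R8, R9, R13, giving bios_posted, ticket_escalated, ship_unit, replace_psu.
Round 2 fires R3, R10, giving led_green, safe_mode.
Round 3 fires R12, giving led_red.
Round 4 fires R1, giving reseat_ram.
Round 5 fires R2, giving driver_loaded.
Round 6 fires R5, R7, giving cable_seated, psu_ok.
Closure: {beep_code_3, bios_posted, boot_ok, cable_seated, disk_detected, driver_loaded, firmware_stale, gpu_fault, led_green, led_red, log_uploaded, no_display, psu_ok, replace_psu, reseat_ram, safe_mode, ship_unit, temp_high, ticket_escalated, update_required} — 20 facts.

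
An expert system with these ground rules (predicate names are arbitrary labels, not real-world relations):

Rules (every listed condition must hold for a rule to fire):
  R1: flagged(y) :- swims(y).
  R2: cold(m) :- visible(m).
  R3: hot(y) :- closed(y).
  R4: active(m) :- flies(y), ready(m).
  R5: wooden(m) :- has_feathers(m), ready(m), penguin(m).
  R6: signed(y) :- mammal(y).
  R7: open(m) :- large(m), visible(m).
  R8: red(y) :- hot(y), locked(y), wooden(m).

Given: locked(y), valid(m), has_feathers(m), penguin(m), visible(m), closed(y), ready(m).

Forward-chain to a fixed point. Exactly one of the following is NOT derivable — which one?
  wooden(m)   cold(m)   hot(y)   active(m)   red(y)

active(m)

Round 1 — R2, R3, R5, derive cold(m), hot(y), wooden(m).
Round 2 — R8, derive red(y).
Derived: cold(m) (round 1), wooden(m) (round 1), red(y) (round 2), hot(y) (round 1). active(m) never appears in any round.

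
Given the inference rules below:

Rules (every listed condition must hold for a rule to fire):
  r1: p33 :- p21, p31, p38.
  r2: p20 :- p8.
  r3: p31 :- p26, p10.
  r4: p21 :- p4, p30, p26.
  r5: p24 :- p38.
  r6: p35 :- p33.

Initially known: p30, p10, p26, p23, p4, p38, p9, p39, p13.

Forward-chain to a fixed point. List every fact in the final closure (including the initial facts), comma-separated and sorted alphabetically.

[1] r3 [p31 :- p26, p10.]; r4 [p21 :- p4, p30, p26.]; r5 [p24 :- p38.]. ⇒ new: p31, p21, p24.
[2] r1 [p33 :- p21, p31, p38.]. ⇒ new: p33.
[3] r6 [p35 :- p33.]. ⇒ new: p35.

p10, p13, p21, p23, p24, p26, p30, p31, p33, p35, p38, p39, p4, p9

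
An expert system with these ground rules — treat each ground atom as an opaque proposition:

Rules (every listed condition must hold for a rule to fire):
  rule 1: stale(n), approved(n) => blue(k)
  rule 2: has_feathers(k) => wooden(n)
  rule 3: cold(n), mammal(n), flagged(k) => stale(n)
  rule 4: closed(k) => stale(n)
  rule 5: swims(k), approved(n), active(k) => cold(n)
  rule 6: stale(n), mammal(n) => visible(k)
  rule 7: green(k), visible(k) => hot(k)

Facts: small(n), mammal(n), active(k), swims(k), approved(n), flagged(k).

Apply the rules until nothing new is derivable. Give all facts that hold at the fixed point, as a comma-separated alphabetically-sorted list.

active(k), approved(n), blue(k), cold(n), flagged(k), mammal(n), small(n), stale(n), swims(k), visible(k)

Round 1 fires rule 5, giving cold(n).
Round 2 fires rule 3, giving stale(n).
Round 3 fires rule 1, rule 6, giving blue(k), visible(k).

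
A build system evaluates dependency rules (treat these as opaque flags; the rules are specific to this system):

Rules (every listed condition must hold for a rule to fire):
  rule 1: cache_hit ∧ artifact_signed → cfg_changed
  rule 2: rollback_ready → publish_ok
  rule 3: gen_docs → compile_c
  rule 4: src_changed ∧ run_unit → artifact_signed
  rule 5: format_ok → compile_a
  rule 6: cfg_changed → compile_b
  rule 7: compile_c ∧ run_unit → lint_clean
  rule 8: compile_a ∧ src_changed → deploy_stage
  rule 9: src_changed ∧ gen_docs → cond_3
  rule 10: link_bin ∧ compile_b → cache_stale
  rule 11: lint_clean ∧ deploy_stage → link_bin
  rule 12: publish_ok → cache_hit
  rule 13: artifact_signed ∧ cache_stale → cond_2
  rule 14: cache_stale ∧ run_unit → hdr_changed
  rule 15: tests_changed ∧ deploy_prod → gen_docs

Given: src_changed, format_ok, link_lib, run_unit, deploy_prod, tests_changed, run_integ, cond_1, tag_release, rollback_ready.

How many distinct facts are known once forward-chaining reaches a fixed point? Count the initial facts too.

25

Round 1: rule 2 [rollback_ready → publish_ok]; rule 4 [src_changed ∧ run_unit → artifact_signed]; rule 5 [format_ok → compile_a]; rule 15 [tests_changed ∧ deploy_prod → gen_docs]. New: publish_ok, artifact_signed, compile_a, gen_docs.
Round 2: rule 3 [gen_docs → compile_c]; rule 8 [compile_a ∧ src_changed → deploy_stage]; rule 9 [src_changed ∧ gen_docs → cond_3]; rule 12 [publish_ok → cache_hit]. New: compile_c, deploy_stage, cond_3, cache_hit.
Round 3: rule 1 [cache_hit ∧ artifact_signed → cfg_changed]; rule 7 [compile_c ∧ run_unit → lint_clean]. New: cfg_changed, lint_clean.
Round 4: rule 6 [cfg_changed → compile_b]; rule 11 [lint_clean ∧ deploy_stage → link_bin]. New: compile_b, link_bin.
Round 5: rule 10 [link_bin ∧ compile_b → cache_stale]. New: cache_stale.
Round 6: rule 13 [artifact_signed ∧ cache_stale → cond_2]; rule 14 [cache_stale ∧ run_unit → hdr_changed]. New: cond_2, hdr_changed.
Closure: {artifact_signed, cache_hit, cache_stale, cfg_changed, compile_a, compile_b, compile_c, cond_1, cond_2, cond_3, deploy_prod, deploy_stage, format_ok, gen_docs, hdr_changed, link_bin, link_lib, lint_clean, publish_ok, rollback_ready, run_integ, run_unit, src_changed, tag_release, tests_changed} — 25 facts.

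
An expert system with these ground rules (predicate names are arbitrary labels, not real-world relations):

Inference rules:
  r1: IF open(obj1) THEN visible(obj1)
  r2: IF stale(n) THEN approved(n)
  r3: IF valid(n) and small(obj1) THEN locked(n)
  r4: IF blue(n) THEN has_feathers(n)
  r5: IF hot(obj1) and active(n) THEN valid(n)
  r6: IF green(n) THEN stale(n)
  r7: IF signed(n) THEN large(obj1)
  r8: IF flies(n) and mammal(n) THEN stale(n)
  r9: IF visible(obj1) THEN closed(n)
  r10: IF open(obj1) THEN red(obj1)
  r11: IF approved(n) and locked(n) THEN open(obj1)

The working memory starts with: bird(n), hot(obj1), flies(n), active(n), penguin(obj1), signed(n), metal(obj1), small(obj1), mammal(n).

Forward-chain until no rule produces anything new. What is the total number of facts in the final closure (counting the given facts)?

18

Round 1 fires r5, r7, r8, giving valid(n), large(obj1), stale(n).
Round 2 fires r2, r3, giving approved(n), locked(n).
Round 3 fires r11, giving open(obj1).
Round 4 fires r1, r10, giving visible(obj1), red(obj1).
Round 5 fires r9, giving closed(n).
Closure: {active(n), approved(n), bird(n), closed(n), flies(n), hot(obj1), large(obj1), locked(n), mammal(n), metal(obj1), open(obj1), penguin(obj1), red(obj1), signed(n), small(obj1), stale(n), valid(n), visible(obj1)} — 18 facts.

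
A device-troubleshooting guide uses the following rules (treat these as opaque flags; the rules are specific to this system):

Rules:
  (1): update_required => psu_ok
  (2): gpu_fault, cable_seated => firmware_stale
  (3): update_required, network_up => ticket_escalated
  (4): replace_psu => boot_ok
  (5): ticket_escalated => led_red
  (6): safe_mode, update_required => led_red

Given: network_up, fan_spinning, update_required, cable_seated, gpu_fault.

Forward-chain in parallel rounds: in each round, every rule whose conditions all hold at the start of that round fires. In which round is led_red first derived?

Round 1 fires (1), (2), (3), giving psu_ok, firmware_stale, ticket_escalated.
Round 2 fires (5), giving led_red.
led_red first appears in round 2.

2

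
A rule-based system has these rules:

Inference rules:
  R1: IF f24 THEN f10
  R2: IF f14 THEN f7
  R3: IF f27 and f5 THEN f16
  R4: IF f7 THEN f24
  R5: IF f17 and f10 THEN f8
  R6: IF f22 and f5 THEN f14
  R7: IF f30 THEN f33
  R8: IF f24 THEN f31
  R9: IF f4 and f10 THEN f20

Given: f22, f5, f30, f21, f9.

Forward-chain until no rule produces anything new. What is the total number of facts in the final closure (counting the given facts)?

11

Round 1 fires R6, R7, giving f14, f33.
Round 2 fires R2, giving f7.
Round 3 fires R4, giving f24.
Round 4 fires R1, R8, giving f10, f31.
Closure: {f10, f14, f21, f22, f24, f30, f31, f33, f5, f7, f9} — 11 facts.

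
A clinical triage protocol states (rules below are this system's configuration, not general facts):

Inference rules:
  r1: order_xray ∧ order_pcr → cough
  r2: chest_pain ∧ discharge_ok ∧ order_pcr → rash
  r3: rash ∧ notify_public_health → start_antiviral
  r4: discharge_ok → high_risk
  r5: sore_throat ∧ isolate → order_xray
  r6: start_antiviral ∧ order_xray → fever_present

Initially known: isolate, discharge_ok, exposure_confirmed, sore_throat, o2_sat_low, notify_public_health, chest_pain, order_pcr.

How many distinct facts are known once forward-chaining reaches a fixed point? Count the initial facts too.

Round 1 fires r2, r4, r5, giving rash, high_risk, order_xray.
Round 2 fires r1, r3, giving cough, start_antiviral.
Round 3 fires r6, giving fever_present.
Closure: {chest_pain, cough, discharge_ok, exposure_confirmed, fever_present, high_risk, isolate, notify_public_health, o2_sat_low, order_pcr, order_xray, rash, sore_throat, start_antiviral} — 14 facts.

14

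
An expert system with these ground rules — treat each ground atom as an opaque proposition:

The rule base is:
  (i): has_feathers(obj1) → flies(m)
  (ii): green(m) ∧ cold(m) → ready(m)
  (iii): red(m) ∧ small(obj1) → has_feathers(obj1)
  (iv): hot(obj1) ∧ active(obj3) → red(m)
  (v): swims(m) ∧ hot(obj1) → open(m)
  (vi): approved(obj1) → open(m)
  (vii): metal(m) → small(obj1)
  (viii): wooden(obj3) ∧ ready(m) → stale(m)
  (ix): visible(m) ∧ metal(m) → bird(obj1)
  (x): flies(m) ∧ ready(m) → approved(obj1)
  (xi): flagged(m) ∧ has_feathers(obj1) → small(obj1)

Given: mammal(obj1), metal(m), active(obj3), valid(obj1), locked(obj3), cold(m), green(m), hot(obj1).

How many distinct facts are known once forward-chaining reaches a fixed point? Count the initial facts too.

[1] (ii) [green(m) ∧ cold(m) → ready(m)]; (iv) [hot(obj1) ∧ active(obj3) → red(m)]; (vii) [metal(m) → small(obj1)]. ⇒ new: ready(m), red(m), small(obj1).
[2] (iii) [red(m) ∧ small(obj1) → has_feathers(obj1)]. ⇒ new: has_feathers(obj1).
[3] (i) [has_feathers(obj1) → flies(m)]. ⇒ new: flies(m).
[4] (x) [flies(m) ∧ ready(m) → approved(obj1)]. ⇒ new: approved(obj1).
[5] (vi) [approved(obj1) → open(m)]. ⇒ new: open(m).
Closure: {active(obj3), approved(obj1), cold(m), flies(m), green(m), has_feathers(obj1), hot(obj1), locked(obj3), mammal(obj1), metal(m), open(m), ready(m), red(m), small(obj1), valid(obj1)} — 15 facts.

15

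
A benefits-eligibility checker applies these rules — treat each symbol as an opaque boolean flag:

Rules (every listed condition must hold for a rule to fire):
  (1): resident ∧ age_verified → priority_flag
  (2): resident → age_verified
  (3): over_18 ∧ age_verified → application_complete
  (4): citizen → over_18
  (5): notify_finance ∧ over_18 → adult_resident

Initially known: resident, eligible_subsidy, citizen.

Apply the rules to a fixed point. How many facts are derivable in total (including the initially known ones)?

7

Round 1: (2) [resident → age_verified]; (4) [citizen → over_18]. Adds age_verified, over_18.
Round 2: (1) [resident ∧ age_verified → priority_flag]; (3) [over_18 ∧ age_verified → application_complete]. Adds priority_flag, application_complete.
Closure: {age_verified, application_complete, citizen, eligible_subsidy, over_18, priority_flag, resident} — 7 facts.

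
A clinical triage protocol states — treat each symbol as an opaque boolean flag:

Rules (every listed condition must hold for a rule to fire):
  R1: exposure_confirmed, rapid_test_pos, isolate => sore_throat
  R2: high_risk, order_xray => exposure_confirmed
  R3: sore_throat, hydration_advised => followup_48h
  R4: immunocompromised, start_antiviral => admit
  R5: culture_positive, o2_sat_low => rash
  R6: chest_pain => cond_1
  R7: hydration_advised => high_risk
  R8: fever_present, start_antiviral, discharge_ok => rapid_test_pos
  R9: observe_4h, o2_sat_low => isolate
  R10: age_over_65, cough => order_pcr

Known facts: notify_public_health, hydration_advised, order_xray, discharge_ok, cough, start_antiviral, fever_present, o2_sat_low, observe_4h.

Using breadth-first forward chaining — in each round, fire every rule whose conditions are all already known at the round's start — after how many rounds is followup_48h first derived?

Round 1: R7 [hydration_advised => high_risk]; R8 [fever_present, start_antiviral, discharge_ok => rapid_test_pos]; R9 [observe_4h, o2_sat_low => isolate]. Adds high_risk, rapid_test_pos, isolate.
Round 2: R2 [high_risk, order_xray => exposure_confirmed]. Adds exposure_confirmed.
Round 3: R1 [exposure_confirmed, rapid_test_pos, isolate => sore_throat]. Adds sore_throat.
Round 4: R3 [sore_throat, hydration_advised => followup_48h]. Adds followup_48h.
followup_48h first appears in round 4.

4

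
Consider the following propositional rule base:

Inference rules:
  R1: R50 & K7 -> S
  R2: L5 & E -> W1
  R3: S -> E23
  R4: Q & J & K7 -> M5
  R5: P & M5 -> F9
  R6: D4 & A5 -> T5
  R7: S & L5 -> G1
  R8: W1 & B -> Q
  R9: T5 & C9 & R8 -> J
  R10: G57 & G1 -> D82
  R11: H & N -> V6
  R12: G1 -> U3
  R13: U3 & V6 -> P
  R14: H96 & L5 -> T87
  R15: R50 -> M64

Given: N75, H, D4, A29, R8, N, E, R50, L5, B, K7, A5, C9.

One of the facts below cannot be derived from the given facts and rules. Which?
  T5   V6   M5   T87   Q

T87

Round 1 — R1, R2, R6, R11, R15, derive S, W1, T5, V6, M64.
Round 2 — R3, R7, R8, R9, derive E23, G1, Q, J.
Round 3 — R4, R12, derive M5, U3.
Round 4 — R13, derive P.
Round 5 — R5, derive F9.
Derived: Q (round 2), T5 (round 1), M5 (round 3), V6 (round 1). T87 never appears in any round.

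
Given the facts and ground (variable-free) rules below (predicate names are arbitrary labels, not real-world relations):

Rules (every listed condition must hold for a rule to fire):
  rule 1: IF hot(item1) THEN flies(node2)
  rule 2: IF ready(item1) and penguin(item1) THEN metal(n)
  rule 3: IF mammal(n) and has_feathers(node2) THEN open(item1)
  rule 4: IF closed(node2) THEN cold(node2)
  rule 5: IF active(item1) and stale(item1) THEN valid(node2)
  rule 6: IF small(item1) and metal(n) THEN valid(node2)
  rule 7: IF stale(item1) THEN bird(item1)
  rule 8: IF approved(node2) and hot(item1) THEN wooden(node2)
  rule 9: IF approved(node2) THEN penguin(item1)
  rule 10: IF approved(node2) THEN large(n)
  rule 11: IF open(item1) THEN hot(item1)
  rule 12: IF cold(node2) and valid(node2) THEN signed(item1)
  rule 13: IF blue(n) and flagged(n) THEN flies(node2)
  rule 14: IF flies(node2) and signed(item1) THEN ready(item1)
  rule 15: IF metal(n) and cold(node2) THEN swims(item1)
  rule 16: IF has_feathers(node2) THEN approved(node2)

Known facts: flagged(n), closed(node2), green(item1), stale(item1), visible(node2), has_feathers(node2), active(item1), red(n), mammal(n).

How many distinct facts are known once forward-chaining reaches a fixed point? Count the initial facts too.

23

Round 1 — rule 3, rule 4, rule 5, rule 7, rule 16, derive open(item1), cold(node2), valid(node2), bird(item1), approved(node2).
Round 2 — rule 9, rule 10, rule 11, rule 12, derive penguin(item1), large(n), hot(item1), signed(item1).
Round 3 — rule 1, rule 8, derive flies(node2), wooden(node2).
Round 4 — rule 14, derive ready(item1).
Round 5 — rule 2, derive metal(n).
Round 6 — rule 15, derive swims(item1).
Closure: {active(item1), approved(node2), bird(item1), closed(node2), cold(node2), flagged(n), flies(node2), green(item1), has_feathers(node2), hot(item1), large(n), mammal(n), metal(n), open(item1), penguin(item1), ready(item1), red(n), signed(item1), stale(item1), swims(item1), valid(node2), visible(node2), wooden(node2)} — 23 facts.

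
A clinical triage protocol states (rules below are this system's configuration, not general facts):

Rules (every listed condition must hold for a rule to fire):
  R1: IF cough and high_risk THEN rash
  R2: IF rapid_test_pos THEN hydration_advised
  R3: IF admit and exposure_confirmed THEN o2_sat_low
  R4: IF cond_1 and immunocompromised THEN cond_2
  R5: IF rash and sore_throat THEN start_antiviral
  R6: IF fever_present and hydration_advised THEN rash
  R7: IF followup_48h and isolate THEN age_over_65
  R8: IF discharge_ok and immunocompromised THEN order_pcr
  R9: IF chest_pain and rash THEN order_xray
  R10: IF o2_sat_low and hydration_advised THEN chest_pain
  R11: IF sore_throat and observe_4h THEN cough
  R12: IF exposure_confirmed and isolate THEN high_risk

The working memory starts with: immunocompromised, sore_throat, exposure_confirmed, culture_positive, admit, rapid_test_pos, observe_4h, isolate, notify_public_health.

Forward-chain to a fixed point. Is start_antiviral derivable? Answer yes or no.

Round 1: R2 [IF rapid_test_pos THEN hydration_advised]; R3 [IF admit and exposure_confirmed THEN o2_sat_low]; R11 [IF sore_throat and observe_4h THEN cough]; R12 [IF exposure_confirmed and isolate THEN high_risk]. New: hydration_advised, o2_sat_low, cough, high_risk.
Round 2: R1 [IF cough and high_risk THEN rash]; R10 [IF o2_sat_low and hydration_advised THEN chest_pain]. New: rash, chest_pain.
Round 3: R5 [IF rash and sore_throat THEN start_antiviral]; R9 [IF chest_pain and rash THEN order_xray]. New: start_antiviral, order_xray.
start_antiviral appears in round 3, so it is derivable.

yes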